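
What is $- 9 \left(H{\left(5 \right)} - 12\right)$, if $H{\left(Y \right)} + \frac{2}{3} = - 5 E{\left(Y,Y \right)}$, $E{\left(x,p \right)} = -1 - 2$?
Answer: $-21$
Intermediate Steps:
$E{\left(x,p \right)} = -3$ ($E{\left(x,p \right)} = -1 - 2 = -3$)
$H{\left(Y \right)} = \frac{43}{3}$ ($H{\left(Y \right)} = - \frac{2}{3} - -15 = - \frac{2}{3} + 15 = \frac{43}{3}$)
$- 9 \left(H{\left(5 \right)} - 12\right) = - 9 \left(\frac{43}{3} - 12\right) = \left(-9\right) \frac{7}{3} = -21$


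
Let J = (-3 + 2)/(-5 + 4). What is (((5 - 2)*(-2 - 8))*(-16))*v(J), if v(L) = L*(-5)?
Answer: -2400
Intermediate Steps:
J = 1 (J = -1/(-1) = -1*(-1) = 1)
v(L) = -5*L
(((5 - 2)*(-2 - 8))*(-16))*v(J) = (((5 - 2)*(-2 - 8))*(-16))*(-5*1) = ((3*(-10))*(-16))*(-5) = -30*(-16)*(-5) = 480*(-5) = -2400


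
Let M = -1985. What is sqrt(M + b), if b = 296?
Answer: I*sqrt(1689) ≈ 41.097*I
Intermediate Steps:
sqrt(M + b) = sqrt(-1985 + 296) = sqrt(-1689) = I*sqrt(1689)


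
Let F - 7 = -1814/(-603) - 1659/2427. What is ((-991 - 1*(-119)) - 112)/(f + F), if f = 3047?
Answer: -480021768/1490957725 ≈ -0.32196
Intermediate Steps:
F = 4548856/487827 (F = 7 + (-1814/(-603) - 1659/2427) = 7 + (-1814*(-1/603) - 1659*1/2427) = 7 + (1814/603 - 553/809) = 7 + 1134067/487827 = 4548856/487827 ≈ 9.3247)
((-991 - 1*(-119)) - 112)/(f + F) = ((-991 - 1*(-119)) - 112)/(3047 + 4548856/487827) = ((-991 + 119) - 112)/(1490957725/487827) = (-872 - 112)*(487827/1490957725) = -984*487827/1490957725 = -480021768/1490957725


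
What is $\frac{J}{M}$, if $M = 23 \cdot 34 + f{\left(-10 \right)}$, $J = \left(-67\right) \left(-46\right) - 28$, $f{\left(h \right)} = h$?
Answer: $\frac{1527}{386} \approx 3.956$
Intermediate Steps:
$J = 3054$ ($J = 3082 - 28 = 3054$)
$M = 772$ ($M = 23 \cdot 34 - 10 = 782 - 10 = 772$)
$\frac{J}{M} = \frac{3054}{772} = 3054 \cdot \frac{1}{772} = \frac{1527}{386}$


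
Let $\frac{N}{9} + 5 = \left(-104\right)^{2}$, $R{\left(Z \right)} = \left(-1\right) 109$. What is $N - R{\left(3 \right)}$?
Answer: $97408$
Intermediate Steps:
$R{\left(Z \right)} = -109$
$N = 97299$ ($N = -45 + 9 \left(-104\right)^{2} = -45 + 9 \cdot 10816 = -45 + 97344 = 97299$)
$N - R{\left(3 \right)} = 97299 - -109 = 97299 + 109 = 97408$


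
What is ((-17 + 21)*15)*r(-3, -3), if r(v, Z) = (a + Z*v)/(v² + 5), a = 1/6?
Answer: 275/7 ≈ 39.286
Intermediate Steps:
a = ⅙ ≈ 0.16667
r(v, Z) = (⅙ + Z*v)/(5 + v²) (r(v, Z) = (⅙ + Z*v)/(v² + 5) = (⅙ + Z*v)/(5 + v²))
((-17 + 21)*15)*r(-3, -3) = ((-17 + 21)*15)*((⅙ - 3*(-3))/(5 + (-3)²)) = (4*15)*((⅙ + 9)/(5 + 9)) = 60*((55/6)/14) = 60*((1/14)*(55/6)) = 60*(55/84) = 275/7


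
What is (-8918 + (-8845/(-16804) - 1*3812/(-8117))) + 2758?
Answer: -840076247167/136398068 ≈ -6159.0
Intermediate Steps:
(-8918 + (-8845/(-16804) - 1*3812/(-8117))) + 2758 = (-8918 + (-8845*(-1/16804) - 3812*(-1/8117))) + 2758 = (-8918 + (8845/16804 + 3812/8117)) + 2758 = (-8918 + 135851713/136398068) + 2758 = -1216262118711/136398068 + 2758 = -840076247167/136398068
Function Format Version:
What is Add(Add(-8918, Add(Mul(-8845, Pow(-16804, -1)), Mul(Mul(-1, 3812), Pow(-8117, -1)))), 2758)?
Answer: Rational(-840076247167, 136398068) ≈ -6159.0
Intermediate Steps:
Add(Add(-8918, Add(Mul(-8845, Pow(-16804, -1)), Mul(Mul(-1, 3812), Pow(-8117, -1)))), 2758) = Add(Add(-8918, Add(Mul(-8845, Rational(-1, 16804)), Mul(-3812, Rational(-1, 8117)))), 2758) = Add(Add(-8918, Add(Rational(8845, 16804), Rational(3812, 8117))), 2758) = Add(Add(-8918, Rational(135851713, 136398068)), 2758) = Add(Rational(-1216262118711, 136398068), 2758) = Rational(-840076247167, 136398068)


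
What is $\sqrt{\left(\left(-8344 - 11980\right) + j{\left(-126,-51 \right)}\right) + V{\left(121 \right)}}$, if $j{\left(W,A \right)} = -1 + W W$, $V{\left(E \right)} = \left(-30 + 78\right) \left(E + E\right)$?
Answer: $\sqrt{7167} \approx 84.658$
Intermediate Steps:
$V{\left(E \right)} = 96 E$ ($V{\left(E \right)} = 48 \cdot 2 E = 96 E$)
$j{\left(W,A \right)} = -1 + W^{2}$
$\sqrt{\left(\left(-8344 - 11980\right) + j{\left(-126,-51 \right)}\right) + V{\left(121 \right)}} = \sqrt{\left(\left(-8344 - 11980\right) - \left(1 - \left(-126\right)^{2}\right)\right) + 96 \cdot 121} = \sqrt{\left(-20324 + \left(-1 + 15876\right)\right) + 11616} = \sqrt{\left(-20324 + 15875\right) + 11616} = \sqrt{-4449 + 11616} = \sqrt{7167}$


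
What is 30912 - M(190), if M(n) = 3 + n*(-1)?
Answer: 31099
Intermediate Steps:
M(n) = 3 - n
30912 - M(190) = 30912 - (3 - 1*190) = 30912 - (3 - 190) = 30912 - 1*(-187) = 30912 + 187 = 31099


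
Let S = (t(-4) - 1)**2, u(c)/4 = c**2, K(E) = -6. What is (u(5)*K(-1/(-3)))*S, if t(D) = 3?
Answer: -2400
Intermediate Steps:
u(c) = 4*c**2
S = 4 (S = (3 - 1)**2 = 2**2 = 4)
(u(5)*K(-1/(-3)))*S = ((4*5**2)*(-6))*4 = ((4*25)*(-6))*4 = (100*(-6))*4 = -600*4 = -2400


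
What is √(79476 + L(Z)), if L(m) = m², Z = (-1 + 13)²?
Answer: 2*√25053 ≈ 316.56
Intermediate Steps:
Z = 144 (Z = 12² = 144)
√(79476 + L(Z)) = √(79476 + 144²) = √(79476 + 20736) = √100212 = 2*√25053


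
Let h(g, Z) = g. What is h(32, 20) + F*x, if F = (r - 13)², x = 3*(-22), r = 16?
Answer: -562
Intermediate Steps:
x = -66
F = 9 (F = (16 - 13)² = 3² = 9)
h(32, 20) + F*x = 32 + 9*(-66) = 32 - 594 = -562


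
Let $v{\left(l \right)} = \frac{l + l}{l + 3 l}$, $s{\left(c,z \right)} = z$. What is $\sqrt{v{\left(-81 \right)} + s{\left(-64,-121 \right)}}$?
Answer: $\frac{i \sqrt{482}}{2} \approx 10.977 i$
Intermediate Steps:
$v{\left(l \right)} = \frac{1}{2}$ ($v{\left(l \right)} = \frac{2 l}{4 l} = 2 l \frac{1}{4 l} = \frac{1}{2}$)
$\sqrt{v{\left(-81 \right)} + s{\left(-64,-121 \right)}} = \sqrt{\frac{1}{2} - 121} = \sqrt{- \frac{241}{2}} = \frac{i \sqrt{482}}{2}$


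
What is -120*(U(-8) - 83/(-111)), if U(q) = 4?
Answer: -21080/37 ≈ -569.73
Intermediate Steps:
-120*(U(-8) - 83/(-111)) = -120*(4 - 83/(-111)) = -120*(4 - 83*(-1/111)) = -120*(4 + 83/111) = -120*527/111 = -21080/37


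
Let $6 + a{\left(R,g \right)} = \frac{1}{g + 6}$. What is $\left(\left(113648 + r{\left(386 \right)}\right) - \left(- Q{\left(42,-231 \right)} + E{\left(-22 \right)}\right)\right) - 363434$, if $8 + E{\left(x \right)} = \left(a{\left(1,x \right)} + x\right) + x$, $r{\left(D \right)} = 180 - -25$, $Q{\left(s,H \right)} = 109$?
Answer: $- \frac{3990623}{16} \approx -2.4941 \cdot 10^{5}$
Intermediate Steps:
$r{\left(D \right)} = 205$ ($r{\left(D \right)} = 180 + 25 = 205$)
$a{\left(R,g \right)} = -6 + \frac{1}{6 + g}$ ($a{\left(R,g \right)} = -6 + \frac{1}{g + 6} = -6 + \frac{1}{6 + g}$)
$E{\left(x \right)} = -8 + 2 x + \frac{-35 - 6 x}{6 + x}$ ($E{\left(x \right)} = -8 + \left(\left(\frac{-35 - 6 x}{6 + x} + x\right) + x\right) = -8 + \left(\left(x + \frac{-35 - 6 x}{6 + x}\right) + x\right) = -8 + \left(2 x + \frac{-35 - 6 x}{6 + x}\right) = -8 + 2 x + \frac{-35 - 6 x}{6 + x}$)
$\left(\left(113648 + r{\left(386 \right)}\right) - \left(- Q{\left(42,-231 \right)} + E{\left(-22 \right)}\right)\right) - 363434 = \left(\left(113648 + 205\right) + \left(109 - \frac{-83 - -44 + 2 \left(-22\right)^{2}}{6 - 22}\right)\right) - 363434 = \left(113853 + \left(109 - \frac{-83 + 44 + 2 \cdot 484}{-16}\right)\right) - 363434 = \left(113853 + \left(109 - - \frac{-83 + 44 + 968}{16}\right)\right) - 363434 = \left(113853 + \left(109 - \left(- \frac{1}{16}\right) 929\right)\right) - 363434 = \left(113853 + \left(109 - - \frac{929}{16}\right)\right) - 363434 = \left(113853 + \left(109 + \frac{929}{16}\right)\right) - 363434 = \left(113853 + \frac{2673}{16}\right) - 363434 = \frac{1824321}{16} - 363434 = - \frac{3990623}{16}$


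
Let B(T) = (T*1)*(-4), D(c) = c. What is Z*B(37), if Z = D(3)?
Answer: -444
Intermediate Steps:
Z = 3
B(T) = -4*T (B(T) = T*(-4) = -4*T)
Z*B(37) = 3*(-4*37) = 3*(-148) = -444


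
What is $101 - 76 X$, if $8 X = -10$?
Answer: $196$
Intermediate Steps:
$X = - \frac{5}{4}$ ($X = \frac{1}{8} \left(-10\right) = - \frac{5}{4} \approx -1.25$)
$101 - 76 X = 101 - -95 = 101 + 95 = 196$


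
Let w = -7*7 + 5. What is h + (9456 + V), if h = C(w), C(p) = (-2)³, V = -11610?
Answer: -2162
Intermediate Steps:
w = -44 (w = -49 + 5 = -44)
C(p) = -8
h = -8
h + (9456 + V) = -8 + (9456 - 11610) = -8 - 2154 = -2162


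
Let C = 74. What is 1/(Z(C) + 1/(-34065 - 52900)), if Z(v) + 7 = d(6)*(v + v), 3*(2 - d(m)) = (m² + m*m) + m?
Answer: -86965/309508436 ≈ -0.00028098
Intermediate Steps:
d(m) = 2 - 2*m²/3 - m/3 (d(m) = 2 - ((m² + m*m) + m)/3 = 2 - ((m² + m²) + m)/3 = 2 - (2*m² + m)/3 = 2 - (m + 2*m²)/3 = 2 + (-2*m²/3 - m/3) = 2 - 2*m²/3 - m/3)
Z(v) = -7 - 48*v (Z(v) = -7 + (2 - ⅔*6² - ⅓*6)*(v + v) = -7 + (2 - ⅔*36 - 2)*(2*v) = -7 + (2 - 24 - 2)*(2*v) = -7 - 48*v)
1/(Z(C) + 1/(-34065 - 52900)) = 1/((-7 - 48*74) + 1/(-34065 - 52900)) = 1/((-7 - 3552) + 1/(-86965)) = 1/(-3559 - 1/86965) = 1/(-309508436/86965) = -86965/309508436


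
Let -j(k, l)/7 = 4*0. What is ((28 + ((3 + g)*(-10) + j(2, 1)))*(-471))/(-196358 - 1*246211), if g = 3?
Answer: -5024/147523 ≈ -0.034056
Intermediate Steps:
j(k, l) = 0 (j(k, l) = -28*0 = -7*0 = 0)
((28 + ((3 + g)*(-10) + j(2, 1)))*(-471))/(-196358 - 1*246211) = ((28 + ((3 + 3)*(-10) + 0))*(-471))/(-196358 - 1*246211) = ((28 + (6*(-10) + 0))*(-471))/(-196358 - 246211) = ((28 + (-60 + 0))*(-471))/(-442569) = ((28 - 60)*(-471))*(-1/442569) = -32*(-471)*(-1/442569) = 15072*(-1/442569) = -5024/147523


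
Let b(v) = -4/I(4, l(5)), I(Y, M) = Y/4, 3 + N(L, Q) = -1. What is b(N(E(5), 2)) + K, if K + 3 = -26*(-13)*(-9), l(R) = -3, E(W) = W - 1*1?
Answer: -3049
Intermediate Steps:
E(W) = -1 + W (E(W) = W - 1 = -1 + W)
N(L, Q) = -4 (N(L, Q) = -3 - 1 = -4)
I(Y, M) = Y/4 (I(Y, M) = Y*(1/4) = Y/4)
b(v) = -4 (b(v) = -4/1 = -4*1 = -4)
K = -3045 (K = -3 - 26*(-13)*(-9) = -3 + 338*(-9) = -3 - 3042 = -3045)
b(N(E(5), 2)) + K = -4 - 3045 = -3049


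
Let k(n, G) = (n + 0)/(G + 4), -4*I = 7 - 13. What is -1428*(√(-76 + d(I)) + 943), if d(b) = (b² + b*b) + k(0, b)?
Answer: -1346604 - 714*I*√286 ≈ -1.3466e+6 - 12075.0*I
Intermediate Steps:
I = 3/2 (I = -(7 - 13)/4 = -¼*(-6) = 3/2 ≈ 1.5000)
k(n, G) = n/(4 + G)
d(b) = 2*b² (d(b) = (b² + b*b) + 0/(4 + b) = (b² + b²) + 0 = 2*b² + 0 = 2*b²)
-1428*(√(-76 + d(I)) + 943) = -1428*(√(-76 + 2*(3/2)²) + 943) = -1428*(√(-76 + 2*(9/4)) + 943) = -1428*(√(-76 + 9/2) + 943) = -1428*(√(-143/2) + 943) = -1428*(I*√286/2 + 943) = -1428*(943 + I*√286/2) = -1346604 - 714*I*√286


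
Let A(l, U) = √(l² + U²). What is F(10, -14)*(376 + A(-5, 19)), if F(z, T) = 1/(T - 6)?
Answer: -94/5 - √386/20 ≈ -19.782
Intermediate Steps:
A(l, U) = √(U² + l²)
F(z, T) = 1/(-6 + T)
F(10, -14)*(376 + A(-5, 19)) = (376 + √(19² + (-5)²))/(-6 - 14) = (376 + √(361 + 25))/(-20) = -(376 + √386)/20 = -94/5 - √386/20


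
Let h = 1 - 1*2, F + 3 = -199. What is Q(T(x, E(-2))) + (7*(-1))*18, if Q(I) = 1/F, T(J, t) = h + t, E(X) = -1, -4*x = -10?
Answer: -25453/202 ≈ -126.00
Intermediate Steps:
x = 5/2 (x = -1/4*(-10) = 5/2 ≈ 2.5000)
F = -202 (F = -3 - 199 = -202)
h = -1 (h = 1 - 2 = -1)
T(J, t) = -1 + t
Q(I) = -1/202 (Q(I) = 1/(-202) = -1/202)
Q(T(x, E(-2))) + (7*(-1))*18 = -1/202 + (7*(-1))*18 = -1/202 - 7*18 = -1/202 - 126 = -25453/202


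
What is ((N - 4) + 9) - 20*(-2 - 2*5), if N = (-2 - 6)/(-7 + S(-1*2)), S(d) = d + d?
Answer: 2703/11 ≈ 245.73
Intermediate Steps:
S(d) = 2*d
N = 8/11 (N = (-2 - 6)/(-7 + 2*(-1*2)) = -8/(-7 + 2*(-2)) = -8/(-7 - 4) = -8/(-11) = -8*(-1/11) = 8/11 ≈ 0.72727)
((N - 4) + 9) - 20*(-2 - 2*5) = ((8/11 - 4) + 9) - 20*(-2 - 2*5) = (-36/11 + 9) - 20*(-2 - 10) = 63/11 - 20*(-12) = 63/11 + 240 = 2703/11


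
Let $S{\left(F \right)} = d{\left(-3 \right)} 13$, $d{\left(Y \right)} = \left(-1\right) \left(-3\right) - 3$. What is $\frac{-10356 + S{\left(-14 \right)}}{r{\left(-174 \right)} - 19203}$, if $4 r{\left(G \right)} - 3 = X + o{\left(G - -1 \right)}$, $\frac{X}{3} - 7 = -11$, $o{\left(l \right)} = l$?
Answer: $\frac{20712}{38497} \approx 0.53802$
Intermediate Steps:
$d{\left(Y \right)} = 0$ ($d{\left(Y \right)} = 3 - 3 = 0$)
$X = -12$ ($X = 21 + 3 \left(-11\right) = 21 - 33 = -12$)
$S{\left(F \right)} = 0$ ($S{\left(F \right)} = 0 \cdot 13 = 0$)
$r{\left(G \right)} = -2 + \frac{G}{4}$ ($r{\left(G \right)} = \frac{3}{4} + \frac{-12 + \left(G - -1\right)}{4} = \frac{3}{4} + \frac{-12 + \left(G + 1\right)}{4} = \frac{3}{4} + \frac{-12 + \left(1 + G\right)}{4} = \frac{3}{4} + \frac{-11 + G}{4} = \frac{3}{4} + \left(- \frac{11}{4} + \frac{G}{4}\right) = -2 + \frac{G}{4}$)
$\frac{-10356 + S{\left(-14 \right)}}{r{\left(-174 \right)} - 19203} = \frac{-10356 + 0}{\left(-2 + \frac{1}{4} \left(-174\right)\right) - 19203} = - \frac{10356}{\left(-2 - \frac{87}{2}\right) - 19203} = - \frac{10356}{- \frac{91}{2} - 19203} = - \frac{10356}{- \frac{38497}{2}} = \left(-10356\right) \left(- \frac{2}{38497}\right) = \frac{20712}{38497}$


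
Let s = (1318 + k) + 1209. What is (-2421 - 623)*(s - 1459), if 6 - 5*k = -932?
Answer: -19110232/5 ≈ -3.8220e+6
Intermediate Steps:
k = 938/5 (k = 6/5 - ⅕*(-932) = 6/5 + 932/5 = 938/5 ≈ 187.60)
s = 13573/5 (s = (1318 + 938/5) + 1209 = 7528/5 + 1209 = 13573/5 ≈ 2714.6)
(-2421 - 623)*(s - 1459) = (-2421 - 623)*(13573/5 - 1459) = -3044*6278/5 = -19110232/5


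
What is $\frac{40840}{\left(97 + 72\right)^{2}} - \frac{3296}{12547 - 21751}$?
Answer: $\frac{9039008}{5055297} \approx 1.788$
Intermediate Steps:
$\frac{40840}{\left(97 + 72\right)^{2}} - \frac{3296}{12547 - 21751} = \frac{40840}{169^{2}} - \frac{3296}{12547 - 21751} = \frac{40840}{28561} - \frac{3296}{-9204} = 40840 \cdot \frac{1}{28561} - - \frac{824}{2301} = \frac{40840}{28561} + \frac{824}{2301} = \frac{9039008}{5055297}$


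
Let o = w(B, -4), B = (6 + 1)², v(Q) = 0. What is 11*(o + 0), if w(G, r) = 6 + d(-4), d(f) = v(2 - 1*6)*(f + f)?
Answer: 66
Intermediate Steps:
B = 49 (B = 7² = 49)
d(f) = 0 (d(f) = 0*(f + f) = 0*(2*f) = 0)
w(G, r) = 6 (w(G, r) = 6 + 0 = 6)
o = 6
11*(o + 0) = 11*(6 + 0) = 11*6 = 66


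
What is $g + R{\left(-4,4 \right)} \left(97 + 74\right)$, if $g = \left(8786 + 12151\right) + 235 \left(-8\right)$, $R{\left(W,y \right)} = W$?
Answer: $18373$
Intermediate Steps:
$g = 19057$ ($g = 20937 - 1880 = 19057$)
$g + R{\left(-4,4 \right)} \left(97 + 74\right) = 19057 - 4 \left(97 + 74\right) = 19057 - 684 = 18373$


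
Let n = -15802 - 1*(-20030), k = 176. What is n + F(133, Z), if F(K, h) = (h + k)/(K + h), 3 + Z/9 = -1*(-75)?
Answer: 3302892/781 ≈ 4229.1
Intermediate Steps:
Z = 648 (Z = -27 + 9*(-1*(-75)) = -27 + 9*75 = -27 + 675 = 648)
F(K, h) = (176 + h)/(K + h) (F(K, h) = (h + 176)/(K + h) = (176 + h)/(K + h))
n = 4228 (n = -15802 + 20030 = 4228)
n + F(133, Z) = 4228 + (176 + 648)/(133 + 648) = 4228 + 824/781 = 3302892/781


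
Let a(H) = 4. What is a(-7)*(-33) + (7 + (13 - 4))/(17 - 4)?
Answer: -1700/13 ≈ -130.77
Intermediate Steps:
a(-7)*(-33) + (7 + (13 - 4))/(17 - 4) = 4*(-33) + (7 + (13 - 4))/(17 - 4) = -132 + (7 + 9)/13 = -132 + 16*(1/13) = -132 + 16/13 = -1700/13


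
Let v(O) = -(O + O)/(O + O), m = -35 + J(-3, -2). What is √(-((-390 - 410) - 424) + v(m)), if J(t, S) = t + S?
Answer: √1223 ≈ 34.971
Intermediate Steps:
J(t, S) = S + t
m = -40 (m = -35 + (-2 - 3) = -35 - 5 = -40)
v(O) = -1 (v(O) = -2*O/(2*O) = -2*O*1/(2*O) = -1*1 = -1)
√(-((-390 - 410) - 424) + v(m)) = √(-((-390 - 410) - 424) - 1) = √(-(-800 - 424) - 1) = √(-1*(-1224) - 1) = √(1224 - 1) = √1223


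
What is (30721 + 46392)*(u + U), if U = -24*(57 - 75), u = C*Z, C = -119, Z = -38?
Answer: 382017802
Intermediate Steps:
u = 4522 (u = -119*(-38) = 4522)
U = 432 (U = -24*(-18) = 432)
(30721 + 46392)*(u + U) = (30721 + 46392)*(4522 + 432) = 77113*4954 = 382017802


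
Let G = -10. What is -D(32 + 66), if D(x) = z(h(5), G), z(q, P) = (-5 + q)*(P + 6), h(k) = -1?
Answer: -24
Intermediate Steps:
z(q, P) = (-5 + q)*(6 + P)
D(x) = 24 (D(x) = -30 - 5*(-10) + 6*(-1) - 10*(-1) = -30 + 50 - 6 + 10 = 24)
-D(32 + 66) = -1*24 = -24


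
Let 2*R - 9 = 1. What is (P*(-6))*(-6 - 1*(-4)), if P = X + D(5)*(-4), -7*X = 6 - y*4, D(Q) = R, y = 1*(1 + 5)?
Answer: -1464/7 ≈ -209.14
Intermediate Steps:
y = 6 (y = 1*6 = 6)
R = 5 (R = 9/2 + (½)*1 = 9/2 + ½ = 5)
D(Q) = 5
X = 18/7 (X = -(6 - 6*4)/7 = -(6 - 1*24)/7 = -(6 - 24)/7 = -⅐*(-18) = 18/7 ≈ 2.5714)
P = -122/7 (P = 18/7 + 5*(-4) = 18/7 - 20 = -122/7 ≈ -17.429)
(P*(-6))*(-6 - 1*(-4)) = (-122/7*(-6))*(-6 - 1*(-4)) = 732*(-6 + 4)/7 = (732/7)*(-2) = -1464/7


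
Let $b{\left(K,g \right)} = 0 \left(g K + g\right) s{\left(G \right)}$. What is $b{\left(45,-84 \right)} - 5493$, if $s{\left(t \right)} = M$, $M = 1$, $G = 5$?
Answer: $-5493$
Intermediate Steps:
$s{\left(t \right)} = 1$
$b{\left(K,g \right)} = 0$ ($b{\left(K,g \right)} = 0 \left(g K + g\right) 1 = 0 \left(K g + g\right) 1 = 0 \left(g + K g\right) 1 = 0 \cdot 1 = 0$)
$b{\left(45,-84 \right)} - 5493 = 0 - 5493 = -5493$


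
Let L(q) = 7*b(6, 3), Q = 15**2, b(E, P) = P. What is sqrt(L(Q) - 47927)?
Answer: I*sqrt(47906) ≈ 218.87*I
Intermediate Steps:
Q = 225
L(q) = 21 (L(q) = 7*3 = 21)
sqrt(L(Q) - 47927) = sqrt(21 - 47927) = sqrt(-47906) = I*sqrt(47906)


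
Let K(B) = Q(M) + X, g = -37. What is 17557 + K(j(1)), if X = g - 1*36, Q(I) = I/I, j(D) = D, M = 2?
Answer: 17485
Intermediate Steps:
Q(I) = 1
X = -73 (X = -37 - 1*36 = -37 - 36 = -73)
K(B) = -72 (K(B) = 1 - 73 = -72)
17557 + K(j(1)) = 17557 - 72 = 17485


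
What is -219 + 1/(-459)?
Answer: -100522/459 ≈ -219.00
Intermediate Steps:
-219 + 1/(-459) = -219 - 1/459 = -100522/459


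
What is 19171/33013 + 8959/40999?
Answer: 1081755296/1353499987 ≈ 0.79923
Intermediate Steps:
19171/33013 + 8959/40999 = 1081755296/1353499987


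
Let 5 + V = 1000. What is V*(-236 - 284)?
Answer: -517400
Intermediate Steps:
V = 995 (V = -5 + 1000 = 995)
V*(-236 - 284) = 995*(-236 - 284) = 995*(-520) = -517400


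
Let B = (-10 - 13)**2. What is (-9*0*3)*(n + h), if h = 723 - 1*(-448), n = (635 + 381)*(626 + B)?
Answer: 0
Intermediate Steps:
B = 529 (B = (-23)**2 = 529)
n = 1173480 (n = (635 + 381)*(626 + 529) = 1016*1155 = 1173480)
h = 1171 (h = 723 + 448 = 1171)
(-9*0*3)*(n + h) = (-9*0*3)*(1173480 + 1171) = (0*3)*1174651 = 0*1174651 = 0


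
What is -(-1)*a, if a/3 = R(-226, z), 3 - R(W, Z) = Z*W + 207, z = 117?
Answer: 78714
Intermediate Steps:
R(W, Z) = -204 - W*Z (R(W, Z) = 3 - (Z*W + 207) = 3 - (W*Z + 207) = 3 - (207 + W*Z) = 3 + (-207 - W*Z) = -204 - W*Z)
a = 78714 (a = 3*(-204 - 1*(-226)*117) = 3*(-204 + 26442) = 3*26238 = 78714)
-(-1)*a = -(-1)*78714 = -1*(-78714) = 78714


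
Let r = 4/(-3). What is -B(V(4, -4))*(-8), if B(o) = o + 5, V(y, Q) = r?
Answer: 88/3 ≈ 29.333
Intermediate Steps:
r = -4/3 (r = 4*(-⅓) = -4/3 ≈ -1.3333)
V(y, Q) = -4/3
B(o) = 5 + o
-B(V(4, -4))*(-8) = -(5 - 4/3)*(-8) = -1*11/3*(-8) = -11/3*(-8) = 88/3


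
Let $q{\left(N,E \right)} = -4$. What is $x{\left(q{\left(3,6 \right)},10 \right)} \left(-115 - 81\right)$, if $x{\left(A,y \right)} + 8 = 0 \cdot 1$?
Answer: $1568$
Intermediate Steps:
$x{\left(A,y \right)} = -8$ ($x{\left(A,y \right)} = -8 + 0 \cdot 1 = -8 + 0 = -8$)
$x{\left(q{\left(3,6 \right)},10 \right)} \left(-115 - 81\right) = - 8 \left(-115 - 81\right) = \left(-8\right) \left(-196\right) = 1568$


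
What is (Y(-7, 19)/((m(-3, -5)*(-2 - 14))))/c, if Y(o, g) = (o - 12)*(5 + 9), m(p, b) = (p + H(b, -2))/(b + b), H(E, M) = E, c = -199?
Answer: -665/6368 ≈ -0.10443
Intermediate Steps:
m(p, b) = (b + p)/(2*b) (m(p, b) = (p + b)/(b + b) = (b + p)/((2*b)) = (b + p)*(1/(2*b)) = (b + p)/(2*b))
Y(o, g) = -168 + 14*o (Y(o, g) = (-12 + o)*14 = -168 + 14*o)
(Y(-7, 19)/((m(-3, -5)*(-2 - 14))))/c = ((-168 + 14*(-7))/((((½)*(-5 - 3)/(-5))*(-2 - 14))))/(-199) = ((-168 - 98)/((((½)*(-⅕)*(-8))*(-16))))*(-1/199) = -266/((⅘)*(-16))*(-1/199) = -266/(-64/5)*(-1/199) = -266*(-5/64)*(-1/199) = (665/32)*(-1/199) = -665/6368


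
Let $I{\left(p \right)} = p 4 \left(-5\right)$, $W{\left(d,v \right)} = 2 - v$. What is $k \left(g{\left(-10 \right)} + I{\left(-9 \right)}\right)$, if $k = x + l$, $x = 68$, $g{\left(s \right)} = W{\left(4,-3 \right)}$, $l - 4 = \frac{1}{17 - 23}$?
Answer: $\frac{79735}{6} \approx 13289.0$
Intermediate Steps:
$l = \frac{23}{6}$ ($l = 4 + \frac{1}{17 - 23} = 4 + \frac{1}{-6} = 4 - \frac{1}{6} = \frac{23}{6} \approx 3.8333$)
$g{\left(s \right)} = 5$ ($g{\left(s \right)} = 2 - -3 = 2 + 3 = 5$)
$I{\left(p \right)} = - 20 p$ ($I{\left(p \right)} = 4 p \left(-5\right) = - 20 p$)
$k = \frac{431}{6}$ ($k = 68 + \frac{23}{6} = \frac{431}{6} \approx 71.833$)
$k \left(g{\left(-10 \right)} + I{\left(-9 \right)}\right) = \frac{431 \left(5 - -180\right)}{6} = \frac{431 \left(5 + 180\right)}{6} = \frac{431}{6} \cdot 185 = \frac{79735}{6}$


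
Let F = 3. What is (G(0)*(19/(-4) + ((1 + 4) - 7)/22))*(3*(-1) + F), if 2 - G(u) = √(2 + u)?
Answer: 0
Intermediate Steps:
G(u) = 2 - √(2 + u)
(G(0)*(19/(-4) + ((1 + 4) - 7)/22))*(3*(-1) + F) = ((2 - √(2 + 0))*(19/(-4) + ((1 + 4) - 7)/22))*(3*(-1) + 3) = ((2 - √2)*(19*(-¼) + (5 - 7)*(1/22)))*(-3 + 3) = ((2 - √2)*(-19/4 - 2*1/22))*0 = ((2 - √2)*(-19/4 - 1/11))*0 = ((2 - √2)*(-213/44))*0 = (-213/22 + 213*√2/44)*0 = 0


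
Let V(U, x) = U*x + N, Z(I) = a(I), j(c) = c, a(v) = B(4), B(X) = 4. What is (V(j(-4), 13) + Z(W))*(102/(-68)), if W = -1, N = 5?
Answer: 129/2 ≈ 64.500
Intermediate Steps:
a(v) = 4
Z(I) = 4
V(U, x) = 5 + U*x (V(U, x) = U*x + 5 = 5 + U*x)
(V(j(-4), 13) + Z(W))*(102/(-68)) = ((5 - 4*13) + 4)*(102/(-68)) = ((5 - 52) + 4)*(102*(-1/68)) = (-47 + 4)*(-3/2) = -43*(-3/2) = 129/2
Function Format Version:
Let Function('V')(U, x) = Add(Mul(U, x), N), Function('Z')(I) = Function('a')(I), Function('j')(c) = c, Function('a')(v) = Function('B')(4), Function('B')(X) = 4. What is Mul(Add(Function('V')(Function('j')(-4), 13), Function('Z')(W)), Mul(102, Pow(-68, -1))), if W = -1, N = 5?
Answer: Rational(129, 2) ≈ 64.500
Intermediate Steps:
Function('a')(v) = 4
Function('Z')(I) = 4
Function('V')(U, x) = Add(5, Mul(U, x)) (Function('V')(U, x) = Add(Mul(U, x), 5) = Add(5, Mul(U, x)))
Mul(Add(Function('V')(Function('j')(-4), 13), Function('Z')(W)), Mul(102, Pow(-68, -1))) = Mul(Add(Add(5, Mul(-4, 13)), 4), Mul(102, Pow(-68, -1))) = Mul(Add(Add(5, -52), 4), Mul(102, Rational(-1, 68))) = Mul(Add(-47, 4), Rational(-3, 2)) = Mul(-43, Rational(-3, 2)) = Rational(129, 2)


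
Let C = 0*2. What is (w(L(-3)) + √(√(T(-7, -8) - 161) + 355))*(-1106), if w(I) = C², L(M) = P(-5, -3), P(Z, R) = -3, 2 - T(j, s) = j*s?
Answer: -1106*√(355 + I*√215) ≈ -20843.0 - 430.27*I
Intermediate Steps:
T(j, s) = 2 - j*s
L(M) = -3
C = 0
w(I) = 0 (w(I) = 0² = 0)
(w(L(-3)) + √(√(T(-7, -8) - 161) + 355))*(-1106) = (0 + √(√((2 - 1*(-7)*(-8)) - 161) + 355))*(-1106) = (0 + √(√((2 - 56) - 161) + 355))*(-1106) = (0 + √(√(-54 - 161) + 355))*(-1106) = (0 + √(√(-215) + 355))*(-1106) = (0 + √(I*√215 + 355))*(-1106) = (0 + √(355 + I*√215))*(-1106) = √(355 + I*√215)*(-1106) = -1106*√(355 + I*√215)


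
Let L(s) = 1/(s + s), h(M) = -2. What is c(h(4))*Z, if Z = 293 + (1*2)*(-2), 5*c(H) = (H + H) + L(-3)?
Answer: -1445/6 ≈ -240.83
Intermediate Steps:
L(s) = 1/(2*s)
c(H) = -1/30 + 2*H/5 (c(H) = ((H + H) + (½)/(-3))/5 = (2*H + (½)*(-⅓))/5 = (2*H - ⅙)/5 = (-⅙ + 2*H)/5 = -1/30 + 2*H/5)
Z = 289 (Z = 293 + 2*(-2) = 293 - 4 = 289)
c(h(4))*Z = (-1/30 + (⅖)*(-2))*289 = (-1/30 - ⅘)*289 = -⅚*289 = -1445/6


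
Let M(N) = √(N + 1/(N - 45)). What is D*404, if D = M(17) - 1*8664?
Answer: -3500256 + 1010*√133/7 ≈ -3.4986e+6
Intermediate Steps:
M(N) = √(N + 1/(-45 + N))
D = -8664 + 5*√133/14 (D = √((1 + 17*(-45 + 17))/(-45 + 17)) - 1*8664 = √((1 + 17*(-28))/(-28)) - 8664 = √(-(1 - 476)/28) - 8664 = √(-1/28*(-475)) - 8664 = √(475/28) - 8664 = 5*√133/14 - 8664 = -8664 + 5*√133/14 ≈ -8659.9)
D*404 = (-8664 + 5*√133/14)*404 = -3500256 + 1010*√133/7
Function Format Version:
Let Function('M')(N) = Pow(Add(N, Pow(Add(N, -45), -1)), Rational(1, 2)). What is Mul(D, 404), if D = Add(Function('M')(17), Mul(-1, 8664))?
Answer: Add(-3500256, Mul(Rational(1010, 7), Pow(133, Rational(1, 2)))) ≈ -3.4986e+6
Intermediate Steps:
Function('M')(N) = Pow(Add(N, Pow(Add(-45, N), -1)), Rational(1, 2))
D = Add(-8664, Mul(Rational(5, 14), Pow(133, Rational(1, 2)))) (D = Add(Pow(Mul(Pow(Add(-45, 17), -1), Add(1, Mul(17, Add(-45, 17)))), Rational(1, 2)), Mul(-1, 8664)) = Add(Pow(Mul(Pow(-28, -1), Add(1, Mul(17, -28))), Rational(1, 2)), -8664) = Add(Pow(Mul(Rational(-1, 28), Add(1, -476)), Rational(1, 2)), -8664) = Add(Pow(Mul(Rational(-1, 28), -475), Rational(1, 2)), -8664) = Add(Pow(Rational(475, 28), Rational(1, 2)), -8664) = Add(Mul(Rational(5, 14), Pow(133, Rational(1, 2))), -8664) = Add(-8664, Mul(Rational(5, 14), Pow(133, Rational(1, 2)))) ≈ -8659.9)
Mul(D, 404) = Mul(Add(-8664, Mul(Rational(5, 14), Pow(133, Rational(1, 2)))), 404) = Add(-3500256, Mul(Rational(1010, 7), Pow(133, Rational(1, 2))))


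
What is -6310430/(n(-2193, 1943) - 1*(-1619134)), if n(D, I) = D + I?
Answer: -3155215/809442 ≈ -3.8980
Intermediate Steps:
-6310430/(n(-2193, 1943) - 1*(-1619134)) = -6310430/((-2193 + 1943) - 1*(-1619134)) = -6310430/(-250 + 1619134) = -6310430/1618884 = -6310430*1/1618884 = -3155215/809442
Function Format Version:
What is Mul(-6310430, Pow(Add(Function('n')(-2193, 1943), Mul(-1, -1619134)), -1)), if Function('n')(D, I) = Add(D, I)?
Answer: Rational(-3155215, 809442) ≈ -3.8980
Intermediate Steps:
Mul(-6310430, Pow(Add(Function('n')(-2193, 1943), Mul(-1, -1619134)), -1)) = Mul(-6310430, Pow(Add(Add(-2193, 1943), Mul(-1, -1619134)), -1)) = Mul(-6310430, Pow(Add(-250, 1619134), -1)) = Mul(-6310430, Pow(1618884, -1)) = Mul(-6310430, Rational(1, 1618884)) = Rational(-3155215, 809442)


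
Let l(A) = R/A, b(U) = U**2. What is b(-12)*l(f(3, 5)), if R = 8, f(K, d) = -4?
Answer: -288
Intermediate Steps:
l(A) = 8/A
b(-12)*l(f(3, 5)) = (-12)**2*(8/(-4)) = 144*(8*(-1/4)) = 144*(-2) = -288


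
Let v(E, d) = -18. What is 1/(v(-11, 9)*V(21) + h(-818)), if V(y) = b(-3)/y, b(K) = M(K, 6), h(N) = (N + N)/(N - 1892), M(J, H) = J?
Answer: 9485/30116 ≈ 0.31495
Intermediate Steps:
h(N) = 2*N/(-1892 + N) (h(N) = (2*N)/(-1892 + N) = 2*N/(-1892 + N))
b(K) = K
V(y) = -3/y
1/(v(-11, 9)*V(21) + h(-818)) = 1/(-(-54)/21 + 2*(-818)/(-1892 - 818)) = 1/(-(-54)/21 + 2*(-818)/(-2710)) = 1/(-18*(-⅐) + 2*(-818)*(-1/2710)) = 1/(18/7 + 818/1355) = 1/(30116/9485) = 9485/30116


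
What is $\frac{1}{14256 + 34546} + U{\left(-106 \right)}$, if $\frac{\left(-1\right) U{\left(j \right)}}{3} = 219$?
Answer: $- \frac{32062913}{48802} \approx -657.0$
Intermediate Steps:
$U{\left(j \right)} = -657$ ($U{\left(j \right)} = \left(-3\right) 219 = -657$)
$\frac{1}{14256 + 34546} + U{\left(-106 \right)} = \frac{1}{14256 + 34546} - 657 = \frac{1}{48802} - 657 = - \frac{32062913}{48802}$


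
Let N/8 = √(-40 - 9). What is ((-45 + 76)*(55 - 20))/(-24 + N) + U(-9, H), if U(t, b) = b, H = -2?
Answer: -4183/464 - 7595*I/464 ≈ -9.0151 - 16.369*I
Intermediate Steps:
N = 56*I (N = 8*√(-40 - 9) = 8*√(-49) = 8*(7*I) = 56*I ≈ 56.0*I)
((-45 + 76)*(55 - 20))/(-24 + N) + U(-9, H) = ((-45 + 76)*(55 - 20))/(-24 + 56*I) - 2 = ((-24 - 56*I)/3712)*(31*35) - 2 = ((-24 - 56*I)/3712)*1085 - 2 = 1085*(-24 - 56*I)/3712 - 2 = -2 + 1085*(-24 - 56*I)/3712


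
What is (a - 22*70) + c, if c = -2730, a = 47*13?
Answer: -3659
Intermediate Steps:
a = 611
(a - 22*70) + c = (611 - 22*70) - 2730 = (611 - 1540) - 2730 = -929 - 2730 = -3659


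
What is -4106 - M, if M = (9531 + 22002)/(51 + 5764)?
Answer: -23907923/5815 ≈ -4111.4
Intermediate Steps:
M = 31533/5815 ≈ 5.4227
-4106 - M = -4106 - 1*31533/5815 = -4106 - 31533/5815 = -23907923/5815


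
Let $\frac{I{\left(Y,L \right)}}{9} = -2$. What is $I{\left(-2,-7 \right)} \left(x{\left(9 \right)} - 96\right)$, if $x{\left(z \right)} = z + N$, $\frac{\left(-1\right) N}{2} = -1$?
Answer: $1530$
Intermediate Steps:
$N = 2$ ($N = \left(-2\right) \left(-1\right) = 2$)
$I{\left(Y,L \right)} = -18$ ($I{\left(Y,L \right)} = 9 \left(-2\right) = -18$)
$x{\left(z \right)} = 2 + z$ ($x{\left(z \right)} = z + 2 = 2 + z$)
$I{\left(-2,-7 \right)} \left(x{\left(9 \right)} - 96\right) = - 18 \left(\left(2 + 9\right) - 96\right) = - 18 \left(11 - 96\right) = \left(-18\right) \left(-85\right) = 1530$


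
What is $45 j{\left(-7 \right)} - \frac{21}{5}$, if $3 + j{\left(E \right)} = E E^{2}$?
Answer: $- \frac{77871}{5} \approx -15574.0$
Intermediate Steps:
$j{\left(E \right)} = -3 + E^{3}$ ($j{\left(E \right)} = -3 + E E^{2} = -3 + E^{3}$)
$45 j{\left(-7 \right)} - \frac{21}{5} = 45 \left(-3 + \left(-7\right)^{3}\right) - \frac{21}{5} = 45 \left(-3 - 343\right) - \frac{21}{5} = 45 \left(-346\right) - \frac{21}{5} = -15570 - \frac{21}{5} = - \frac{77871}{5}$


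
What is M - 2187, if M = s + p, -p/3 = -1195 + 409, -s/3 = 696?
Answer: -1917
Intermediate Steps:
s = -2088 (s = -3*696 = -2088)
p = 2358 (p = -3*(-1195 + 409) = -3*(-786) = 2358)
M = 270 (M = -2088 + 2358 = 270)
M - 2187 = 270 - 2187 = -1917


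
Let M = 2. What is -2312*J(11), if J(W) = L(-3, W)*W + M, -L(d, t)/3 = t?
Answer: 834632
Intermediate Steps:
L(d, t) = -3*t
J(W) = 2 - 3*W² (J(W) = (-3*W)*W + 2 = -3*W² + 2 = 2 - 3*W²)
-2312*J(11) = -2312*(2 - 3*11²) = -2312*(2 - 3*121) = -2312*(2 - 363) = -2312*(-361) = 834632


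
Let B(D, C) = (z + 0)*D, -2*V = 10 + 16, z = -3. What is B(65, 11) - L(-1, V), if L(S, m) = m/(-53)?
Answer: -10348/53 ≈ -195.25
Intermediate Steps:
V = -13 (V = -(10 + 16)/2 = -1/2*26 = -13)
B(D, C) = -3*D (B(D, C) = (-3 + 0)*D = -3*D)
L(S, m) = -m/53 (L(S, m) = m*(-1/53) = -m/53)
B(65, 11) - L(-1, V) = -3*65 - (-1)*(-13)/53 = -195 - 1*13/53 = -195 - 13/53 = -10348/53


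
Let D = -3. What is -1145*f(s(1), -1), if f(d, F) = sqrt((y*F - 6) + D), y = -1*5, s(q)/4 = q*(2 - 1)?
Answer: -2290*I ≈ -2290.0*I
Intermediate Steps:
s(q) = 4*q (s(q) = 4*(q*(2 - 1)) = 4*(q*1) = 4*q)
y = -5
f(d, F) = sqrt(-9 - 5*F) (f(d, F) = sqrt((-5*F - 6) - 3) = sqrt((-6 - 5*F) - 3) = sqrt(-9 - 5*F))
-1145*f(s(1), -1) = -1145*sqrt(-9 - 5*(-1)) = -1145*sqrt(-9 + 5) = -2290*I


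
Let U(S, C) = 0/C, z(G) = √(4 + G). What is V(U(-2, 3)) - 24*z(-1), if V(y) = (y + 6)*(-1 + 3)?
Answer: 12 - 24*√3 ≈ -29.569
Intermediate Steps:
U(S, C) = 0
V(y) = 12 + 2*y (V(y) = (6 + y)*2 = 12 + 2*y)
V(U(-2, 3)) - 24*z(-1) = (12 + 2*0) - 24*√(4 - 1) = (12 + 0) - 24*√3 = 12 - 24*√3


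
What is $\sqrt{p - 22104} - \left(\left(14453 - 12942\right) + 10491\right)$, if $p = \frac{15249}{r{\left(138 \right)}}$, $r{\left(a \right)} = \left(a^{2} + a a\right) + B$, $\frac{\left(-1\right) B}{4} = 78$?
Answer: $-12002 + \frac{i \sqrt{219044517695}}{3148} \approx -12002.0 + 148.67 i$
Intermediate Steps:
$B = -312$ ($B = \left(-4\right) 78 = -312$)
$r{\left(a \right)} = -312 + 2 a^{2}$ ($r{\left(a \right)} = \left(a^{2} + a a\right) - 312 = \left(a^{2} + a^{2}\right) - 312 = 2 a^{2} - 312 = -312 + 2 a^{2}$)
$p = \frac{5083}{12592}$ ($p = \frac{15249}{-312 + 2 \cdot 138^{2}} = \frac{15249}{-312 + 2 \cdot 19044} = \frac{15249}{-312 + 38088} = \frac{15249}{37776} = 15249 \cdot \frac{1}{37776} = \frac{5083}{12592} \approx 0.40367$)
$\sqrt{p - 22104} - \left(\left(14453 - 12942\right) + 10491\right) = \sqrt{\frac{5083}{12592} - 22104} - \left(\left(14453 - 12942\right) + 10491\right) = \sqrt{- \frac{278328485}{12592}} - \left(1511 + 10491\right) = \frac{i \sqrt{219044517695}}{3148} - 12002 = -12002 + \frac{i \sqrt{219044517695}}{3148}$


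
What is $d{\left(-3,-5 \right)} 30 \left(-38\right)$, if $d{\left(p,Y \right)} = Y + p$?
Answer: $9120$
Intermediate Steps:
$d{\left(-3,-5 \right)} 30 \left(-38\right) = \left(-5 - 3\right) 30 \left(-38\right) = \left(-8\right) 30 \left(-38\right) = \left(-240\right) \left(-38\right) = 9120$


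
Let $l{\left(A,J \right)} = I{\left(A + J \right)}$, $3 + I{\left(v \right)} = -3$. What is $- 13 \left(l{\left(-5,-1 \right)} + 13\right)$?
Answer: $-91$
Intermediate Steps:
$I{\left(v \right)} = -6$ ($I{\left(v \right)} = -3 - 3 = -6$)
$l{\left(A,J \right)} = -6$
$- 13 \left(l{\left(-5,-1 \right)} + 13\right) = - 13 \left(-6 + 13\right) = \left(-13\right) 7 = -91$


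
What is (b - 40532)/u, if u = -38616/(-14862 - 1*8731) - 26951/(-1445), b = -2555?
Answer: -133537913545/62877733 ≈ -2123.8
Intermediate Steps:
u = 691655063/34091885 (u = -38616/(-14862 - 8731) - 26951*(-1/1445) = -38616/(-23593) + 26951/1445 = -38616*(-1/23593) + 26951/1445 = 38616/23593 + 26951/1445 = 691655063/34091885 ≈ 20.288)
(b - 40532)/u = (-2555 - 40532)/(691655063/34091885) = -43087*34091885/691655063 = -133537913545/62877733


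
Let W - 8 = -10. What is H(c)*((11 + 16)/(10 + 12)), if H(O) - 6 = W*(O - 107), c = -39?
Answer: 4023/11 ≈ 365.73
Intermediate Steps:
W = -2 (W = 8 - 10 = -2)
H(O) = 220 - 2*O (H(O) = 6 - 2*(O - 107) = 6 - 2*(-107 + O) = 6 + (214 - 2*O) = 220 - 2*O)
H(c)*((11 + 16)/(10 + 12)) = (220 - 2*(-39))*((11 + 16)/(10 + 12)) = (220 + 78)*(27/22) = 298*(27*(1/22)) = 298*(27/22) = 4023/11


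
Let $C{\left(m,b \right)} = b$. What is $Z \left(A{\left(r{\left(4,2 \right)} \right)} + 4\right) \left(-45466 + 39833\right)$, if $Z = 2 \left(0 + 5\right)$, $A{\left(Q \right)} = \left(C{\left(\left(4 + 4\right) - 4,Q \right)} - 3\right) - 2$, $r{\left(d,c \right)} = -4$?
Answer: $281650$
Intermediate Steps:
$A{\left(Q \right)} = -5 + Q$ ($A{\left(Q \right)} = \left(Q - 3\right) - 2 = \left(-3 + Q\right) - 2 = -5 + Q$)
$Z = 10$ ($Z = 2 \cdot 5 = 10$)
$Z \left(A{\left(r{\left(4,2 \right)} \right)} + 4\right) \left(-45466 + 39833\right) = 10 \left(\left(-5 - 4\right) + 4\right) \left(-45466 + 39833\right) = 10 \left(-9 + 4\right) \left(-5633\right) = 10 \left(-5\right) \left(-5633\right) = \left(-50\right) \left(-5633\right) = 281650$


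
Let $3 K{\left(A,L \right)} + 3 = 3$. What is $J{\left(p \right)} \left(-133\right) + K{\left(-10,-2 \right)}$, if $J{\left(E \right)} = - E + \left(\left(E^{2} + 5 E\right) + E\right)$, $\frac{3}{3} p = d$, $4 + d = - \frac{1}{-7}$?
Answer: $\frac{4104}{7} \approx 586.29$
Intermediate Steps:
$d = - \frac{27}{7}$ ($d = -4 - \frac{1}{-7} = -4 - - \frac{1}{7} = -4 + \frac{1}{7} = - \frac{27}{7} \approx -3.8571$)
$K{\left(A,L \right)} = 0$ ($K{\left(A,L \right)} = -1 + \frac{1}{3} \cdot 3 = -1 + 1 = 0$)
$p = - \frac{27}{7} \approx -3.8571$
$J{\left(E \right)} = E^{2} + 5 E$ ($J{\left(E \right)} = - E + \left(E^{2} + 6 E\right) = E^{2} + 5 E$)
$J{\left(p \right)} \left(-133\right) + K{\left(-10,-2 \right)} = - \frac{27 \left(5 - \frac{27}{7}\right)}{7} \left(-133\right) + 0 = \left(- \frac{27}{7}\right) \frac{8}{7} \left(-133\right) + 0 = \left(- \frac{216}{49}\right) \left(-133\right) + 0 = \frac{4104}{7} + 0 = \frac{4104}{7}$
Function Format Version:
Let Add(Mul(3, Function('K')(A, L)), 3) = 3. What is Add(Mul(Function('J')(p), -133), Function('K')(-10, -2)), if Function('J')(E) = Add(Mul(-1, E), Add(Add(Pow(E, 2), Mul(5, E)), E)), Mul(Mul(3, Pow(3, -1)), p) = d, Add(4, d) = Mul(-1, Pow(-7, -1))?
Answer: Rational(4104, 7) ≈ 586.29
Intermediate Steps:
d = Rational(-27, 7) (d = Add(-4, Mul(-1, Pow(-7, -1))) = Add(-4, Mul(-1, Rational(-1, 7))) = Add(-4, Rational(1, 7)) = Rational(-27, 7) ≈ -3.8571)
Function('K')(A, L) = 0 (Function('K')(A, L) = Add(-1, Mul(Rational(1, 3), 3)) = Add(-1, 1) = 0)
p = Rational(-27, 7) ≈ -3.8571
Function('J')(E) = Add(Pow(E, 2), Mul(5, E)) (Function('J')(E) = Add(Mul(-1, E), Add(Pow(E, 2), Mul(6, E))) = Add(Pow(E, 2), Mul(5, E)))
Add(Mul(Function('J')(p), -133), Function('K')(-10, -2)) = Add(Mul(Mul(Rational(-27, 7), Add(5, Rational(-27, 7))), -133), 0) = Add(Mul(Mul(Rational(-27, 7), Rational(8, 7)), -133), 0) = Add(Mul(Rational(-216, 49), -133), 0) = Add(Rational(4104, 7), 0) = Rational(4104, 7)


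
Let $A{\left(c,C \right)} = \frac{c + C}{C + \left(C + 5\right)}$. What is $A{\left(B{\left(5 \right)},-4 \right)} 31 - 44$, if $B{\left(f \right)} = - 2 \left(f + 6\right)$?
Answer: $\frac{674}{3} \approx 224.67$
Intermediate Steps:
$B{\left(f \right)} = -12 - 2 f$ ($B{\left(f \right)} = - 2 \left(6 + f\right) = -12 - 2 f$)
$A{\left(c,C \right)} = \frac{C + c}{5 + 2 C}$ ($A{\left(c,C \right)} = \frac{C + c}{C + \left(5 + C\right)} = \frac{C + c}{5 + 2 C}$)
$A{\left(B{\left(5 \right)},-4 \right)} 31 - 44 = \frac{-4 - 22}{5 + 2 \left(-4\right)} 31 - 44 = \frac{-4 - 22}{5 - 8} \cdot 31 - 44 = \frac{-4 - 22}{-3} \cdot 31 - 44 = \left(- \frac{1}{3}\right) \left(-26\right) 31 - 44 = \frac{26}{3} \cdot 31 - 44 = \frac{806}{3} - 44 = \frac{674}{3}$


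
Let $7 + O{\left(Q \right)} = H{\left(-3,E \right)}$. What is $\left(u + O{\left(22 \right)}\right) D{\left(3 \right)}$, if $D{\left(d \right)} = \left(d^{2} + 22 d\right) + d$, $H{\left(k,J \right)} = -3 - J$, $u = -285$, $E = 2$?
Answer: $-23166$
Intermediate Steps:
$O{\left(Q \right)} = -12$ ($O{\left(Q \right)} = -7 - 5 = -12$)
$D{\left(d \right)} = d^{2} + 23 d$
$\left(u + O{\left(22 \right)}\right) D{\left(3 \right)} = \left(-285 - 12\right) 3 \left(23 + 3\right) = - 297 \cdot 3 \cdot 26 = \left(-297\right) 78 = -23166$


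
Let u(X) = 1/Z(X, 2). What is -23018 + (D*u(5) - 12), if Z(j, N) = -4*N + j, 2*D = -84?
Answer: -23016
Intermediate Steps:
D = -42 (D = (½)*(-84) = -42)
Z(j, N) = j - 4*N
u(X) = 1/(-8 + X) (u(X) = 1/(X - 4*2) = 1/(X - 8) = 1/(-8 + X))
-23018 + (D*u(5) - 12) = -23018 + (-42/(-8 + 5) - 12) = -23018 + (-42/(-3) - 12) = -23018 + (-42*(-⅓) - 12) = -23018 + (14 - 12) = -23018 + 2 = -23016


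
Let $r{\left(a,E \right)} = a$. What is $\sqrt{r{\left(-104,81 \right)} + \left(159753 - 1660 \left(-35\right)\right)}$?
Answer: $\sqrt{217749} \approx 466.64$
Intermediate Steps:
$\sqrt{r{\left(-104,81 \right)} + \left(159753 - 1660 \left(-35\right)\right)} = \sqrt{-104 + \left(159753 - 1660 \left(-35\right)\right)} = \sqrt{-104 + \left(159753 - -58100\right)} = \sqrt{-104 + \left(159753 + 58100\right)} = \sqrt{-104 + 217853} = \sqrt{217749}$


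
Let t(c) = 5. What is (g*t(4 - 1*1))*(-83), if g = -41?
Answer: 17015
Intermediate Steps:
(g*t(4 - 1*1))*(-83) = -41*5*(-83) = -205*(-83) = 17015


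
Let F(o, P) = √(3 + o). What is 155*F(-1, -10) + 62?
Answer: 62 + 155*√2 ≈ 281.20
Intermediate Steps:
155*F(-1, -10) + 62 = 155*√(3 - 1) + 62 = 155*√2 + 62 = 62 + 155*√2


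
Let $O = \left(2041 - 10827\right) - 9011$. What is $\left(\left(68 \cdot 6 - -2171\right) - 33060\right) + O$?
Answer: $-48278$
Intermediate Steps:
$O = -17797$ ($O = -8786 - 9011 = -17797$)
$\left(\left(68 \cdot 6 - -2171\right) - 33060\right) + O = \left(\left(68 \cdot 6 - -2171\right) - 33060\right) - 17797 = \left(\left(408 + 2171\right) - 33060\right) - 17797 = \left(2579 - 33060\right) - 17797 = -30481 - 17797 = -48278$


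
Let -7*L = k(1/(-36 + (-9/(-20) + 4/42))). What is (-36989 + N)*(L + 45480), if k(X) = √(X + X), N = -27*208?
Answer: -1937675400 + 85210*I*√3127110/104237 ≈ -1.9377e+9 + 1445.6*I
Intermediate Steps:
N = -5616
k(X) = √2*√X (k(X) = √(2*X) = √2*√X)
L = -2*I*√3127110/104237 (L = -√2*√(1/(-36 + (-9/(-20) + 4/42)))/7 = -√2*√(1/(-36 + (-9*(-1/20) + 4*(1/42))))/7 = -√2*√(1/(-36 + (9/20 + 2/21)))/7 = -√2*√(1/(-36 + 229/420))/7 = -√2*√(1/(-14891/420))/7 = -√2*√(-420/14891)/7 = -√2*2*I*√1563555/14891/7 = -2*I*√3127110/104237 ≈ -0.03393*I)
(-36989 + N)*(L + 45480) = (-36989 - 5616)*(-2*I*√3127110/104237 + 45480) = -42605*(45480 - 2*I*√3127110/104237) = -1937675400 + 85210*I*√3127110/104237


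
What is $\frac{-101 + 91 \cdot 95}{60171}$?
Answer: $\frac{2848}{20057} \approx 0.142$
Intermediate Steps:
$\frac{-101 + 91 \cdot 95}{60171} = \left(-101 + 8645\right) \frac{1}{60171} = 8544 \cdot \frac{1}{60171} = \frac{2848}{20057}$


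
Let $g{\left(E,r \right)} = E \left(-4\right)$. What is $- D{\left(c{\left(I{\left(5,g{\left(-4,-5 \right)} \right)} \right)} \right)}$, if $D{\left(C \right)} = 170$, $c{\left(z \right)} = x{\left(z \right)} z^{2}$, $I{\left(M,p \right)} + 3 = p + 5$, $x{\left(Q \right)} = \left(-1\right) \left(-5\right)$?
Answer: $-170$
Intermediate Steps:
$g{\left(E,r \right)} = - 4 E$
$x{\left(Q \right)} = 5$
$I{\left(M,p \right)} = 2 + p$ ($I{\left(M,p \right)} = -3 + \left(p + 5\right) = -3 + \left(5 + p\right) = 2 + p$)
$c{\left(z \right)} = 5 z^{2}$
$- D{\left(c{\left(I{\left(5,g{\left(-4,-5 \right)} \right)} \right)} \right)} = \left(-1\right) 170 = -170$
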